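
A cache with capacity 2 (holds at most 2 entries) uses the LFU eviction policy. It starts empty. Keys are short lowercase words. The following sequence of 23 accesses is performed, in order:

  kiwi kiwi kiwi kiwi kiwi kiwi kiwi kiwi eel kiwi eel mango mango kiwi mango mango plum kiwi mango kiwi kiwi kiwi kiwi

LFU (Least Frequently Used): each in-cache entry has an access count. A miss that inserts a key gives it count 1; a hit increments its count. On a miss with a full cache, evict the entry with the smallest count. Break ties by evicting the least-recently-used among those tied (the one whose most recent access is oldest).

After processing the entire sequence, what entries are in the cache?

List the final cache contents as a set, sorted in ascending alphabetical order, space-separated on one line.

LFU simulation (capacity=2):
  1. access kiwi: MISS. Cache: [kiwi(c=1)]
  2. access kiwi: HIT, count now 2. Cache: [kiwi(c=2)]
  3. access kiwi: HIT, count now 3. Cache: [kiwi(c=3)]
  4. access kiwi: HIT, count now 4. Cache: [kiwi(c=4)]
  5. access kiwi: HIT, count now 5. Cache: [kiwi(c=5)]
  6. access kiwi: HIT, count now 6. Cache: [kiwi(c=6)]
  7. access kiwi: HIT, count now 7. Cache: [kiwi(c=7)]
  8. access kiwi: HIT, count now 8. Cache: [kiwi(c=8)]
  9. access eel: MISS. Cache: [eel(c=1) kiwi(c=8)]
  10. access kiwi: HIT, count now 9. Cache: [eel(c=1) kiwi(c=9)]
  11. access eel: HIT, count now 2. Cache: [eel(c=2) kiwi(c=9)]
  12. access mango: MISS, evict eel(c=2). Cache: [mango(c=1) kiwi(c=9)]
  13. access mango: HIT, count now 2. Cache: [mango(c=2) kiwi(c=9)]
  14. access kiwi: HIT, count now 10. Cache: [mango(c=2) kiwi(c=10)]
  15. access mango: HIT, count now 3. Cache: [mango(c=3) kiwi(c=10)]
  16. access mango: HIT, count now 4. Cache: [mango(c=4) kiwi(c=10)]
  17. access plum: MISS, evict mango(c=4). Cache: [plum(c=1) kiwi(c=10)]
  18. access kiwi: HIT, count now 11. Cache: [plum(c=1) kiwi(c=11)]
  19. access mango: MISS, evict plum(c=1). Cache: [mango(c=1) kiwi(c=11)]
  20. access kiwi: HIT, count now 12. Cache: [mango(c=1) kiwi(c=12)]
  21. access kiwi: HIT, count now 13. Cache: [mango(c=1) kiwi(c=13)]
  22. access kiwi: HIT, count now 14. Cache: [mango(c=1) kiwi(c=14)]
  23. access kiwi: HIT, count now 15. Cache: [mango(c=1) kiwi(c=15)]
Total: 18 hits, 5 misses, 3 evictions

Answer: kiwi mango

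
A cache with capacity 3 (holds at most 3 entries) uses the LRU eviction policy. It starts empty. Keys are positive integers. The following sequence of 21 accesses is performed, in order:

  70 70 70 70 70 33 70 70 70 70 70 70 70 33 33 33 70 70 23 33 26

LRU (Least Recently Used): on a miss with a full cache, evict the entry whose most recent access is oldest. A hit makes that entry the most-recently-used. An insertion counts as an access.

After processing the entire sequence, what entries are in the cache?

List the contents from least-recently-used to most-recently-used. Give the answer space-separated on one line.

Answer: 23 33 26

Derivation:
LRU simulation (capacity=3):
  1. access 70: MISS. Cache (LRU->MRU): [70]
  2. access 70: HIT. Cache (LRU->MRU): [70]
  3. access 70: HIT. Cache (LRU->MRU): [70]
  4. access 70: HIT. Cache (LRU->MRU): [70]
  5. access 70: HIT. Cache (LRU->MRU): [70]
  6. access 33: MISS. Cache (LRU->MRU): [70 33]
  7. access 70: HIT. Cache (LRU->MRU): [33 70]
  8. access 70: HIT. Cache (LRU->MRU): [33 70]
  9. access 70: HIT. Cache (LRU->MRU): [33 70]
  10. access 70: HIT. Cache (LRU->MRU): [33 70]
  11. access 70: HIT. Cache (LRU->MRU): [33 70]
  12. access 70: HIT. Cache (LRU->MRU): [33 70]
  13. access 70: HIT. Cache (LRU->MRU): [33 70]
  14. access 33: HIT. Cache (LRU->MRU): [70 33]
  15. access 33: HIT. Cache (LRU->MRU): [70 33]
  16. access 33: HIT. Cache (LRU->MRU): [70 33]
  17. access 70: HIT. Cache (LRU->MRU): [33 70]
  18. access 70: HIT. Cache (LRU->MRU): [33 70]
  19. access 23: MISS. Cache (LRU->MRU): [33 70 23]
  20. access 33: HIT. Cache (LRU->MRU): [70 23 33]
  21. access 26: MISS, evict 70. Cache (LRU->MRU): [23 33 26]
Total: 17 hits, 4 misses, 1 evictions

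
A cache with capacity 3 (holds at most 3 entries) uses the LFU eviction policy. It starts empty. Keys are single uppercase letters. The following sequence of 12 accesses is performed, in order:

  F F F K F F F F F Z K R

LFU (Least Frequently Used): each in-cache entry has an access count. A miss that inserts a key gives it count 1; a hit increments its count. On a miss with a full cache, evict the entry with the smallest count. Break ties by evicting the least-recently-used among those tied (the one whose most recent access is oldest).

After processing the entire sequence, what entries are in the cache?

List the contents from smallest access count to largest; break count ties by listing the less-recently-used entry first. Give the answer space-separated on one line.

Answer: R K F

Derivation:
LFU simulation (capacity=3):
  1. access F: MISS. Cache: [F(c=1)]
  2. access F: HIT, count now 2. Cache: [F(c=2)]
  3. access F: HIT, count now 3. Cache: [F(c=3)]
  4. access K: MISS. Cache: [K(c=1) F(c=3)]
  5. access F: HIT, count now 4. Cache: [K(c=1) F(c=4)]
  6. access F: HIT, count now 5. Cache: [K(c=1) F(c=5)]
  7. access F: HIT, count now 6. Cache: [K(c=1) F(c=6)]
  8. access F: HIT, count now 7. Cache: [K(c=1) F(c=7)]
  9. access F: HIT, count now 8. Cache: [K(c=1) F(c=8)]
  10. access Z: MISS. Cache: [K(c=1) Z(c=1) F(c=8)]
  11. access K: HIT, count now 2. Cache: [Z(c=1) K(c=2) F(c=8)]
  12. access R: MISS, evict Z(c=1). Cache: [R(c=1) K(c=2) F(c=8)]
Total: 8 hits, 4 misses, 1 evictions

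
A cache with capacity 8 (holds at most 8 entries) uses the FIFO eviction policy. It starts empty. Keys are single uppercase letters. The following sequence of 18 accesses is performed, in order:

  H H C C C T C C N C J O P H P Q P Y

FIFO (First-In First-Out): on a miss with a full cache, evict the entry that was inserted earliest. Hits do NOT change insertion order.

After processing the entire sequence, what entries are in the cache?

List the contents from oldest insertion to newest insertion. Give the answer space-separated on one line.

FIFO simulation (capacity=8):
  1. access H: MISS. Cache (old->new): [H]
  2. access H: HIT. Cache (old->new): [H]
  3. access C: MISS. Cache (old->new): [H C]
  4. access C: HIT. Cache (old->new): [H C]
  5. access C: HIT. Cache (old->new): [H C]
  6. access T: MISS. Cache (old->new): [H C T]
  7. access C: HIT. Cache (old->new): [H C T]
  8. access C: HIT. Cache (old->new): [H C T]
  9. access N: MISS. Cache (old->new): [H C T N]
  10. access C: HIT. Cache (old->new): [H C T N]
  11. access J: MISS. Cache (old->new): [H C T N J]
  12. access O: MISS. Cache (old->new): [H C T N J O]
  13. access P: MISS. Cache (old->new): [H C T N J O P]
  14. access H: HIT. Cache (old->new): [H C T N J O P]
  15. access P: HIT. Cache (old->new): [H C T N J O P]
  16. access Q: MISS. Cache (old->new): [H C T N J O P Q]
  17. access P: HIT. Cache (old->new): [H C T N J O P Q]
  18. access Y: MISS, evict H. Cache (old->new): [C T N J O P Q Y]
Total: 9 hits, 9 misses, 1 evictions

Answer: C T N J O P Q Y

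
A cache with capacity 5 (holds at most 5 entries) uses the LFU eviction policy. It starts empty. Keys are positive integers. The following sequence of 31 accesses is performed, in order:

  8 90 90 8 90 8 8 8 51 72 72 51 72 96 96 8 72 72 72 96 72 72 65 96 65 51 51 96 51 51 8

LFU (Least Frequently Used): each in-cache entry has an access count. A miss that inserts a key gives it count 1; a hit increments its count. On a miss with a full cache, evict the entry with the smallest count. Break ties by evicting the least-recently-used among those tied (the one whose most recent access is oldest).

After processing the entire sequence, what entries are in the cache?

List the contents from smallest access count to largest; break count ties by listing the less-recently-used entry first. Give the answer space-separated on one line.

LFU simulation (capacity=5):
  1. access 8: MISS. Cache: [8(c=1)]
  2. access 90: MISS. Cache: [8(c=1) 90(c=1)]
  3. access 90: HIT, count now 2. Cache: [8(c=1) 90(c=2)]
  4. access 8: HIT, count now 2. Cache: [90(c=2) 8(c=2)]
  5. access 90: HIT, count now 3. Cache: [8(c=2) 90(c=3)]
  6. access 8: HIT, count now 3. Cache: [90(c=3) 8(c=3)]
  7. access 8: HIT, count now 4. Cache: [90(c=3) 8(c=4)]
  8. access 8: HIT, count now 5. Cache: [90(c=3) 8(c=5)]
  9. access 51: MISS. Cache: [51(c=1) 90(c=3) 8(c=5)]
  10. access 72: MISS. Cache: [51(c=1) 72(c=1) 90(c=3) 8(c=5)]
  11. access 72: HIT, count now 2. Cache: [51(c=1) 72(c=2) 90(c=3) 8(c=5)]
  12. access 51: HIT, count now 2. Cache: [72(c=2) 51(c=2) 90(c=3) 8(c=5)]
  13. access 72: HIT, count now 3. Cache: [51(c=2) 90(c=3) 72(c=3) 8(c=5)]
  14. access 96: MISS. Cache: [96(c=1) 51(c=2) 90(c=3) 72(c=3) 8(c=5)]
  15. access 96: HIT, count now 2. Cache: [51(c=2) 96(c=2) 90(c=3) 72(c=3) 8(c=5)]
  16. access 8: HIT, count now 6. Cache: [51(c=2) 96(c=2) 90(c=3) 72(c=3) 8(c=6)]
  17. access 72: HIT, count now 4. Cache: [51(c=2) 96(c=2) 90(c=3) 72(c=4) 8(c=6)]
  18. access 72: HIT, count now 5. Cache: [51(c=2) 96(c=2) 90(c=3) 72(c=5) 8(c=6)]
  19. access 72: HIT, count now 6. Cache: [51(c=2) 96(c=2) 90(c=3) 8(c=6) 72(c=6)]
  20. access 96: HIT, count now 3. Cache: [51(c=2) 90(c=3) 96(c=3) 8(c=6) 72(c=6)]
  21. access 72: HIT, count now 7. Cache: [51(c=2) 90(c=3) 96(c=3) 8(c=6) 72(c=7)]
  22. access 72: HIT, count now 8. Cache: [51(c=2) 90(c=3) 96(c=3) 8(c=6) 72(c=8)]
  23. access 65: MISS, evict 51(c=2). Cache: [65(c=1) 90(c=3) 96(c=3) 8(c=6) 72(c=8)]
  24. access 96: HIT, count now 4. Cache: [65(c=1) 90(c=3) 96(c=4) 8(c=6) 72(c=8)]
  25. access 65: HIT, count now 2. Cache: [65(c=2) 90(c=3) 96(c=4) 8(c=6) 72(c=8)]
  26. access 51: MISS, evict 65(c=2). Cache: [51(c=1) 90(c=3) 96(c=4) 8(c=6) 72(c=8)]
  27. access 51: HIT, count now 2. Cache: [51(c=2) 90(c=3) 96(c=4) 8(c=6) 72(c=8)]
  28. access 96: HIT, count now 5. Cache: [51(c=2) 90(c=3) 96(c=5) 8(c=6) 72(c=8)]
  29. access 51: HIT, count now 3. Cache: [90(c=3) 51(c=3) 96(c=5) 8(c=6) 72(c=8)]
  30. access 51: HIT, count now 4. Cache: [90(c=3) 51(c=4) 96(c=5) 8(c=6) 72(c=8)]
  31. access 8: HIT, count now 7. Cache: [90(c=3) 51(c=4) 96(c=5) 8(c=7) 72(c=8)]
Total: 24 hits, 7 misses, 2 evictions

Answer: 90 51 96 8 72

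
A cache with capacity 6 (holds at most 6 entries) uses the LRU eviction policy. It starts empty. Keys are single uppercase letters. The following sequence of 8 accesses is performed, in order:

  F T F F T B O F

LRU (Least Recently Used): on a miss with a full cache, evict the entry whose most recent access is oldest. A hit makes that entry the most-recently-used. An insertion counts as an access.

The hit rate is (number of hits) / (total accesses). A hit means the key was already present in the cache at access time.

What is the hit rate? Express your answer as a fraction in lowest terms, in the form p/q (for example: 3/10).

Answer: 1/2

Derivation:
LRU simulation (capacity=6):
  1. access F: MISS. Cache (LRU->MRU): [F]
  2. access T: MISS. Cache (LRU->MRU): [F T]
  3. access F: HIT. Cache (LRU->MRU): [T F]
  4. access F: HIT. Cache (LRU->MRU): [T F]
  5. access T: HIT. Cache (LRU->MRU): [F T]
  6. access B: MISS. Cache (LRU->MRU): [F T B]
  7. access O: MISS. Cache (LRU->MRU): [F T B O]
  8. access F: HIT. Cache (LRU->MRU): [T B O F]
Total: 4 hits, 4 misses, 0 evictions

Hit rate = 4/8 = 1/2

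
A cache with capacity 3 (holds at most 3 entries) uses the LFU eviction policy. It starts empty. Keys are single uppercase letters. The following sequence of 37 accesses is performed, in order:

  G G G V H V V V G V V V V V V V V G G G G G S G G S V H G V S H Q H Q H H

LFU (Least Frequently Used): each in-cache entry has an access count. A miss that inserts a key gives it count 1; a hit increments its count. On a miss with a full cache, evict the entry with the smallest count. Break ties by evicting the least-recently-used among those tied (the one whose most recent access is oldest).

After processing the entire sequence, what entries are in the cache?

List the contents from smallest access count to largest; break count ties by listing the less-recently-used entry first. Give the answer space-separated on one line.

Answer: H G V

Derivation:
LFU simulation (capacity=3):
  1. access G: MISS. Cache: [G(c=1)]
  2. access G: HIT, count now 2. Cache: [G(c=2)]
  3. access G: HIT, count now 3. Cache: [G(c=3)]
  4. access V: MISS. Cache: [V(c=1) G(c=3)]
  5. access H: MISS. Cache: [V(c=1) H(c=1) G(c=3)]
  6. access V: HIT, count now 2. Cache: [H(c=1) V(c=2) G(c=3)]
  7. access V: HIT, count now 3. Cache: [H(c=1) G(c=3) V(c=3)]
  8. access V: HIT, count now 4. Cache: [H(c=1) G(c=3) V(c=4)]
  9. access G: HIT, count now 4. Cache: [H(c=1) V(c=4) G(c=4)]
  10. access V: HIT, count now 5. Cache: [H(c=1) G(c=4) V(c=5)]
  11. access V: HIT, count now 6. Cache: [H(c=1) G(c=4) V(c=6)]
  12. access V: HIT, count now 7. Cache: [H(c=1) G(c=4) V(c=7)]
  13. access V: HIT, count now 8. Cache: [H(c=1) G(c=4) V(c=8)]
  14. access V: HIT, count now 9. Cache: [H(c=1) G(c=4) V(c=9)]
  15. access V: HIT, count now 10. Cache: [H(c=1) G(c=4) V(c=10)]
  16. access V: HIT, count now 11. Cache: [H(c=1) G(c=4) V(c=11)]
  17. access V: HIT, count now 12. Cache: [H(c=1) G(c=4) V(c=12)]
  18. access G: HIT, count now 5. Cache: [H(c=1) G(c=5) V(c=12)]
  19. access G: HIT, count now 6. Cache: [H(c=1) G(c=6) V(c=12)]
  20. access G: HIT, count now 7. Cache: [H(c=1) G(c=7) V(c=12)]
  21. access G: HIT, count now 8. Cache: [H(c=1) G(c=8) V(c=12)]
  22. access G: HIT, count now 9. Cache: [H(c=1) G(c=9) V(c=12)]
  23. access S: MISS, evict H(c=1). Cache: [S(c=1) G(c=9) V(c=12)]
  24. access G: HIT, count now 10. Cache: [S(c=1) G(c=10) V(c=12)]
  25. access G: HIT, count now 11. Cache: [S(c=1) G(c=11) V(c=12)]
  26. access S: HIT, count now 2. Cache: [S(c=2) G(c=11) V(c=12)]
  27. access V: HIT, count now 13. Cache: [S(c=2) G(c=11) V(c=13)]
  28. access H: MISS, evict S(c=2). Cache: [H(c=1) G(c=11) V(c=13)]
  29. access G: HIT, count now 12. Cache: [H(c=1) G(c=12) V(c=13)]
  30. access V: HIT, count now 14. Cache: [H(c=1) G(c=12) V(c=14)]
  31. access S: MISS, evict H(c=1). Cache: [S(c=1) G(c=12) V(c=14)]
  32. access H: MISS, evict S(c=1). Cache: [H(c=1) G(c=12) V(c=14)]
  33. access Q: MISS, evict H(c=1). Cache: [Q(c=1) G(c=12) V(c=14)]
  34. access H: MISS, evict Q(c=1). Cache: [H(c=1) G(c=12) V(c=14)]
  35. access Q: MISS, evict H(c=1). Cache: [Q(c=1) G(c=12) V(c=14)]
  36. access H: MISS, evict Q(c=1). Cache: [H(c=1) G(c=12) V(c=14)]
  37. access H: HIT, count now 2. Cache: [H(c=2) G(c=12) V(c=14)]
Total: 26 hits, 11 misses, 8 evictions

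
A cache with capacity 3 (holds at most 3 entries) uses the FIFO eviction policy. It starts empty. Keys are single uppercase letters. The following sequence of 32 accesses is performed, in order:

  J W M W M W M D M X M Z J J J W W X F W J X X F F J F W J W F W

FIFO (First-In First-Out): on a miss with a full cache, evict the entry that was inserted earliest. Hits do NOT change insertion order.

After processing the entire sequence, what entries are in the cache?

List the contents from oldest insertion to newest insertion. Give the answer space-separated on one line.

FIFO simulation (capacity=3):
  1. access J: MISS. Cache (old->new): [J]
  2. access W: MISS. Cache (old->new): [J W]
  3. access M: MISS. Cache (old->new): [J W M]
  4. access W: HIT. Cache (old->new): [J W M]
  5. access M: HIT. Cache (old->new): [J W M]
  6. access W: HIT. Cache (old->new): [J W M]
  7. access M: HIT. Cache (old->new): [J W M]
  8. access D: MISS, evict J. Cache (old->new): [W M D]
  9. access M: HIT. Cache (old->new): [W M D]
  10. access X: MISS, evict W. Cache (old->new): [M D X]
  11. access M: HIT. Cache (old->new): [M D X]
  12. access Z: MISS, evict M. Cache (old->new): [D X Z]
  13. access J: MISS, evict D. Cache (old->new): [X Z J]
  14. access J: HIT. Cache (old->new): [X Z J]
  15. access J: HIT. Cache (old->new): [X Z J]
  16. access W: MISS, evict X. Cache (old->new): [Z J W]
  17. access W: HIT. Cache (old->new): [Z J W]
  18. access X: MISS, evict Z. Cache (old->new): [J W X]
  19. access F: MISS, evict J. Cache (old->new): [W X F]
  20. access W: HIT. Cache (old->new): [W X F]
  21. access J: MISS, evict W. Cache (old->new): [X F J]
  22. access X: HIT. Cache (old->new): [X F J]
  23. access X: HIT. Cache (old->new): [X F J]
  24. access F: HIT. Cache (old->new): [X F J]
  25. access F: HIT. Cache (old->new): [X F J]
  26. access J: HIT. Cache (old->new): [X F J]
  27. access F: HIT. Cache (old->new): [X F J]
  28. access W: MISS, evict X. Cache (old->new): [F J W]
  29. access J: HIT. Cache (old->new): [F J W]
  30. access W: HIT. Cache (old->new): [F J W]
  31. access F: HIT. Cache (old->new): [F J W]
  32. access W: HIT. Cache (old->new): [F J W]
Total: 20 hits, 12 misses, 9 evictions

Answer: F J W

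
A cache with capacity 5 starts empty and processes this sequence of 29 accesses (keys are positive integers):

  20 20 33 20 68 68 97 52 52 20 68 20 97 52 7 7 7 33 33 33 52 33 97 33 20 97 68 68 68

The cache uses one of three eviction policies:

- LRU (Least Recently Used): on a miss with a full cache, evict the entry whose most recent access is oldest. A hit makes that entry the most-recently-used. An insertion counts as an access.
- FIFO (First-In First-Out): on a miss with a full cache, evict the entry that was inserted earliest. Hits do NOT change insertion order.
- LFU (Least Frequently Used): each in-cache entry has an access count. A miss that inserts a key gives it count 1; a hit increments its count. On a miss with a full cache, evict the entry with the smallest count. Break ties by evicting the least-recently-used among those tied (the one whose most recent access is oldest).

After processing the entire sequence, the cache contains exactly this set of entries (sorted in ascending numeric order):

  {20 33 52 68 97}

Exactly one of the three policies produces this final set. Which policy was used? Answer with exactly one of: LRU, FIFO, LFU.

Simulating under each policy and comparing final sets:
  LRU: final set = {20 33 52 68 97} -> MATCHES target
  FIFO: final set = {7 20 52 68 97} -> differs
  LFU: final set = {7 20 33 52 68} -> differs
Only LRU produces the target set.

Answer: LRU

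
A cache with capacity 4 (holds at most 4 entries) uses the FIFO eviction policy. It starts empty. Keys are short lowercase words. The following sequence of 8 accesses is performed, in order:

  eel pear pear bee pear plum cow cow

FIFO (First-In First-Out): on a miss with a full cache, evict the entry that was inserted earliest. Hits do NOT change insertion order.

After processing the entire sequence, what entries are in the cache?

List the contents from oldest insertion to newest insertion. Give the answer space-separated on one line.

FIFO simulation (capacity=4):
  1. access eel: MISS. Cache (old->new): [eel]
  2. access pear: MISS. Cache (old->new): [eel pear]
  3. access pear: HIT. Cache (old->new): [eel pear]
  4. access bee: MISS. Cache (old->new): [eel pear bee]
  5. access pear: HIT. Cache (old->new): [eel pear bee]
  6. access plum: MISS. Cache (old->new): [eel pear bee plum]
  7. access cow: MISS, evict eel. Cache (old->new): [pear bee plum cow]
  8. access cow: HIT. Cache (old->new): [pear bee plum cow]
Total: 3 hits, 5 misses, 1 evictions

Answer: pear bee plum cow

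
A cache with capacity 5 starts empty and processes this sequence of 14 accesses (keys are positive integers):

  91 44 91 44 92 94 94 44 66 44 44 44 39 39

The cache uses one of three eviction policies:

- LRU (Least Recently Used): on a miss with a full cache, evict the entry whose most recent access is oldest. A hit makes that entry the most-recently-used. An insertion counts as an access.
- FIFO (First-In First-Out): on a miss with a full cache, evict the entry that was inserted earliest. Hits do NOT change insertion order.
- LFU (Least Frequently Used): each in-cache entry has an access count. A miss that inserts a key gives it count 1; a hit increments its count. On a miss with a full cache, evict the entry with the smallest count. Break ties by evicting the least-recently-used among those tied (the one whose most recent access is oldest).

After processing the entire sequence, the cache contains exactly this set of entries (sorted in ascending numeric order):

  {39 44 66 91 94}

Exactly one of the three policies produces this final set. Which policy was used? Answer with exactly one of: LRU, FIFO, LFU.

Simulating under each policy and comparing final sets:
  LRU: final set = {39 44 66 92 94} -> differs
  FIFO: final set = {39 44 66 92 94} -> differs
  LFU: final set = {39 44 66 91 94} -> MATCHES target
Only LFU produces the target set.

Answer: LFU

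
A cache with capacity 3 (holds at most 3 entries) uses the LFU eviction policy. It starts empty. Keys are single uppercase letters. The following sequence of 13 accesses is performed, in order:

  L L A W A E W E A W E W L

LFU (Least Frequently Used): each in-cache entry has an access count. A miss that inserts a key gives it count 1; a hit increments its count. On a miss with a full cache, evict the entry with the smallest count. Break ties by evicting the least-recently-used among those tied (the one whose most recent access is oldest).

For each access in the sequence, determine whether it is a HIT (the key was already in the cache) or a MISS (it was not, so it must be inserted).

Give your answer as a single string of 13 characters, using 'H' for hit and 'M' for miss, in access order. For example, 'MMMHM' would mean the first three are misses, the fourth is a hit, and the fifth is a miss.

Answer: MHMMHMMMHMMMH

Derivation:
LFU simulation (capacity=3):
  1. access L: MISS. Cache: [L(c=1)]
  2. access L: HIT, count now 2. Cache: [L(c=2)]
  3. access A: MISS. Cache: [A(c=1) L(c=2)]
  4. access W: MISS. Cache: [A(c=1) W(c=1) L(c=2)]
  5. access A: HIT, count now 2. Cache: [W(c=1) L(c=2) A(c=2)]
  6. access E: MISS, evict W(c=1). Cache: [E(c=1) L(c=2) A(c=2)]
  7. access W: MISS, evict E(c=1). Cache: [W(c=1) L(c=2) A(c=2)]
  8. access E: MISS, evict W(c=1). Cache: [E(c=1) L(c=2) A(c=2)]
  9. access A: HIT, count now 3. Cache: [E(c=1) L(c=2) A(c=3)]
  10. access W: MISS, evict E(c=1). Cache: [W(c=1) L(c=2) A(c=3)]
  11. access E: MISS, evict W(c=1). Cache: [E(c=1) L(c=2) A(c=3)]
  12. access W: MISS, evict E(c=1). Cache: [W(c=1) L(c=2) A(c=3)]
  13. access L: HIT, count now 3. Cache: [W(c=1) A(c=3) L(c=3)]
Total: 4 hits, 9 misses, 6 evictions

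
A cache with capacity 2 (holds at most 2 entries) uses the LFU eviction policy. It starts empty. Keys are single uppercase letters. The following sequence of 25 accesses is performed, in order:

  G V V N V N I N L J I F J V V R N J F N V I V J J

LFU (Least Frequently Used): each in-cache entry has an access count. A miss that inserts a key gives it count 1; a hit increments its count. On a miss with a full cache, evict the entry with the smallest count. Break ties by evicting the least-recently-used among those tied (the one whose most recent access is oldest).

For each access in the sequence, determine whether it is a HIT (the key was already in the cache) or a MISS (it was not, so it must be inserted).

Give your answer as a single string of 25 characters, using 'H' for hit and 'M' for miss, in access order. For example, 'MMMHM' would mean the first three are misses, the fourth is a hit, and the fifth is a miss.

LFU simulation (capacity=2):
  1. access G: MISS. Cache: [G(c=1)]
  2. access V: MISS. Cache: [G(c=1) V(c=1)]
  3. access V: HIT, count now 2. Cache: [G(c=1) V(c=2)]
  4. access N: MISS, evict G(c=1). Cache: [N(c=1) V(c=2)]
  5. access V: HIT, count now 3. Cache: [N(c=1) V(c=3)]
  6. access N: HIT, count now 2. Cache: [N(c=2) V(c=3)]
  7. access I: MISS, evict N(c=2). Cache: [I(c=1) V(c=3)]
  8. access N: MISS, evict I(c=1). Cache: [N(c=1) V(c=3)]
  9. access L: MISS, evict N(c=1). Cache: [L(c=1) V(c=3)]
  10. access J: MISS, evict L(c=1). Cache: [J(c=1) V(c=3)]
  11. access I: MISS, evict J(c=1). Cache: [I(c=1) V(c=3)]
  12. access F: MISS, evict I(c=1). Cache: [F(c=1) V(c=3)]
  13. access J: MISS, evict F(c=1). Cache: [J(c=1) V(c=3)]
  14. access V: HIT, count now 4. Cache: [J(c=1) V(c=4)]
  15. access V: HIT, count now 5. Cache: [J(c=1) V(c=5)]
  16. access R: MISS, evict J(c=1). Cache: [R(c=1) V(c=5)]
  17. access N: MISS, evict R(c=1). Cache: [N(c=1) V(c=5)]
  18. access J: MISS, evict N(c=1). Cache: [J(c=1) V(c=5)]
  19. access F: MISS, evict J(c=1). Cache: [F(c=1) V(c=5)]
  20. access N: MISS, evict F(c=1). Cache: [N(c=1) V(c=5)]
  21. access V: HIT, count now 6. Cache: [N(c=1) V(c=6)]
  22. access I: MISS, evict N(c=1). Cache: [I(c=1) V(c=6)]
  23. access V: HIT, count now 7. Cache: [I(c=1) V(c=7)]
  24. access J: MISS, evict I(c=1). Cache: [J(c=1) V(c=7)]
  25. access J: HIT, count now 2. Cache: [J(c=2) V(c=7)]
Total: 8 hits, 17 misses, 15 evictions

Answer: MMHMHHMMMMMMMHHMMMMMHMHMH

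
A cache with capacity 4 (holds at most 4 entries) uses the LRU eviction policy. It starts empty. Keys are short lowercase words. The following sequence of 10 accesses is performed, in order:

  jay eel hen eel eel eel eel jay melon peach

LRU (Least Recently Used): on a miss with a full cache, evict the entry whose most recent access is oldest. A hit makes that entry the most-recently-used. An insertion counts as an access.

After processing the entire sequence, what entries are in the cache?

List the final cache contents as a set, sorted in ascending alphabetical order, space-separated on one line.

Answer: eel jay melon peach

Derivation:
LRU simulation (capacity=4):
  1. access jay: MISS. Cache (LRU->MRU): [jay]
  2. access eel: MISS. Cache (LRU->MRU): [jay eel]
  3. access hen: MISS. Cache (LRU->MRU): [jay eel hen]
  4. access eel: HIT. Cache (LRU->MRU): [jay hen eel]
  5. access eel: HIT. Cache (LRU->MRU): [jay hen eel]
  6. access eel: HIT. Cache (LRU->MRU): [jay hen eel]
  7. access eel: HIT. Cache (LRU->MRU): [jay hen eel]
  8. access jay: HIT. Cache (LRU->MRU): [hen eel jay]
  9. access melon: MISS. Cache (LRU->MRU): [hen eel jay melon]
  10. access peach: MISS, evict hen. Cache (LRU->MRU): [eel jay melon peach]
Total: 5 hits, 5 misses, 1 evictions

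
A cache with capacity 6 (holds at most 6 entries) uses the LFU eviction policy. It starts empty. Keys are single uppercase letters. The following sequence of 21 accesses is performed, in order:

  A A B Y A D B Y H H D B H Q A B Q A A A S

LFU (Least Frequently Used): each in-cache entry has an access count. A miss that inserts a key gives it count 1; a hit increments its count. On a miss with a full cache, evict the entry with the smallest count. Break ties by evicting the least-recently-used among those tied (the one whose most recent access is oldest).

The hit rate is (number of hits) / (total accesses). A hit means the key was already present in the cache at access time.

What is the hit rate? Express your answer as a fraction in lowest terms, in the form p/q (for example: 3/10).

Answer: 2/3

Derivation:
LFU simulation (capacity=6):
  1. access A: MISS. Cache: [A(c=1)]
  2. access A: HIT, count now 2. Cache: [A(c=2)]
  3. access B: MISS. Cache: [B(c=1) A(c=2)]
  4. access Y: MISS. Cache: [B(c=1) Y(c=1) A(c=2)]
  5. access A: HIT, count now 3. Cache: [B(c=1) Y(c=1) A(c=3)]
  6. access D: MISS. Cache: [B(c=1) Y(c=1) D(c=1) A(c=3)]
  7. access B: HIT, count now 2. Cache: [Y(c=1) D(c=1) B(c=2) A(c=3)]
  8. access Y: HIT, count now 2. Cache: [D(c=1) B(c=2) Y(c=2) A(c=3)]
  9. access H: MISS. Cache: [D(c=1) H(c=1) B(c=2) Y(c=2) A(c=3)]
  10. access H: HIT, count now 2. Cache: [D(c=1) B(c=2) Y(c=2) H(c=2) A(c=3)]
  11. access D: HIT, count now 2. Cache: [B(c=2) Y(c=2) H(c=2) D(c=2) A(c=3)]
  12. access B: HIT, count now 3. Cache: [Y(c=2) H(c=2) D(c=2) A(c=3) B(c=3)]
  13. access H: HIT, count now 3. Cache: [Y(c=2) D(c=2) A(c=3) B(c=3) H(c=3)]
  14. access Q: MISS. Cache: [Q(c=1) Y(c=2) D(c=2) A(c=3) B(c=3) H(c=3)]
  15. access A: HIT, count now 4. Cache: [Q(c=1) Y(c=2) D(c=2) B(c=3) H(c=3) A(c=4)]
  16. access B: HIT, count now 4. Cache: [Q(c=1) Y(c=2) D(c=2) H(c=3) A(c=4) B(c=4)]
  17. access Q: HIT, count now 2. Cache: [Y(c=2) D(c=2) Q(c=2) H(c=3) A(c=4) B(c=4)]
  18. access A: HIT, count now 5. Cache: [Y(c=2) D(c=2) Q(c=2) H(c=3) B(c=4) A(c=5)]
  19. access A: HIT, count now 6. Cache: [Y(c=2) D(c=2) Q(c=2) H(c=3) B(c=4) A(c=6)]
  20. access A: HIT, count now 7. Cache: [Y(c=2) D(c=2) Q(c=2) H(c=3) B(c=4) A(c=7)]
  21. access S: MISS, evict Y(c=2). Cache: [S(c=1) D(c=2) Q(c=2) H(c=3) B(c=4) A(c=7)]
Total: 14 hits, 7 misses, 1 evictions

Hit rate = 14/21 = 2/3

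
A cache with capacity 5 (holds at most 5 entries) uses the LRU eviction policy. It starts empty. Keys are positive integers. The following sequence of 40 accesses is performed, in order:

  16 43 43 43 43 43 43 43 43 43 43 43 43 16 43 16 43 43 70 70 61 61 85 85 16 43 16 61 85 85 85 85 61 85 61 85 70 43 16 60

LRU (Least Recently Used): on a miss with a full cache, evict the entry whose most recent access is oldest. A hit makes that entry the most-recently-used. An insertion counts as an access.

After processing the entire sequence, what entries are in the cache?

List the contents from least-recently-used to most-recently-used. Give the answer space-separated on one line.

Answer: 85 70 43 16 60

Derivation:
LRU simulation (capacity=5):
  1. access 16: MISS. Cache (LRU->MRU): [16]
  2. access 43: MISS. Cache (LRU->MRU): [16 43]
  3. access 43: HIT. Cache (LRU->MRU): [16 43]
  4. access 43: HIT. Cache (LRU->MRU): [16 43]
  5. access 43: HIT. Cache (LRU->MRU): [16 43]
  6. access 43: HIT. Cache (LRU->MRU): [16 43]
  7. access 43: HIT. Cache (LRU->MRU): [16 43]
  8. access 43: HIT. Cache (LRU->MRU): [16 43]
  9. access 43: HIT. Cache (LRU->MRU): [16 43]
  10. access 43: HIT. Cache (LRU->MRU): [16 43]
  11. access 43: HIT. Cache (LRU->MRU): [16 43]
  12. access 43: HIT. Cache (LRU->MRU): [16 43]
  13. access 43: HIT. Cache (LRU->MRU): [16 43]
  14. access 16: HIT. Cache (LRU->MRU): [43 16]
  15. access 43: HIT. Cache (LRU->MRU): [16 43]
  16. access 16: HIT. Cache (LRU->MRU): [43 16]
  17. access 43: HIT. Cache (LRU->MRU): [16 43]
  18. access 43: HIT. Cache (LRU->MRU): [16 43]
  19. access 70: MISS. Cache (LRU->MRU): [16 43 70]
  20. access 70: HIT. Cache (LRU->MRU): [16 43 70]
  21. access 61: MISS. Cache (LRU->MRU): [16 43 70 61]
  22. access 61: HIT. Cache (LRU->MRU): [16 43 70 61]
  23. access 85: MISS. Cache (LRU->MRU): [16 43 70 61 85]
  24. access 85: HIT. Cache (LRU->MRU): [16 43 70 61 85]
  25. access 16: HIT. Cache (LRU->MRU): [43 70 61 85 16]
  26. access 43: HIT. Cache (LRU->MRU): [70 61 85 16 43]
  27. access 16: HIT. Cache (LRU->MRU): [70 61 85 43 16]
  28. access 61: HIT. Cache (LRU->MRU): [70 85 43 16 61]
  29. access 85: HIT. Cache (LRU->MRU): [70 43 16 61 85]
  30. access 85: HIT. Cache (LRU->MRU): [70 43 16 61 85]
  31. access 85: HIT. Cache (LRU->MRU): [70 43 16 61 85]
  32. access 85: HIT. Cache (LRU->MRU): [70 43 16 61 85]
  33. access 61: HIT. Cache (LRU->MRU): [70 43 16 85 61]
  34. access 85: HIT. Cache (LRU->MRU): [70 43 16 61 85]
  35. access 61: HIT. Cache (LRU->MRU): [70 43 16 85 61]
  36. access 85: HIT. Cache (LRU->MRU): [70 43 16 61 85]
  37. access 70: HIT. Cache (LRU->MRU): [43 16 61 85 70]
  38. access 43: HIT. Cache (LRU->MRU): [16 61 85 70 43]
  39. access 16: HIT. Cache (LRU->MRU): [61 85 70 43 16]
  40. access 60: MISS, evict 61. Cache (LRU->MRU): [85 70 43 16 60]
Total: 34 hits, 6 misses, 1 evictions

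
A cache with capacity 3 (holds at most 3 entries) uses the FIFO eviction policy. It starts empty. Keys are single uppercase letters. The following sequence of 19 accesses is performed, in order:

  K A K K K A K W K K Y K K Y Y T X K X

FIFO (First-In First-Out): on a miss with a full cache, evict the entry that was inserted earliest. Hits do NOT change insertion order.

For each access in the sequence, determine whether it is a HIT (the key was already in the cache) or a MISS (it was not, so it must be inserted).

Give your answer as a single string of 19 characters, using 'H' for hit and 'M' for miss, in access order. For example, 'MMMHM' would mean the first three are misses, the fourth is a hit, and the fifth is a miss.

FIFO simulation (capacity=3):
  1. access K: MISS. Cache (old->new): [K]
  2. access A: MISS. Cache (old->new): [K A]
  3. access K: HIT. Cache (old->new): [K A]
  4. access K: HIT. Cache (old->new): [K A]
  5. access K: HIT. Cache (old->new): [K A]
  6. access A: HIT. Cache (old->new): [K A]
  7. access K: HIT. Cache (old->new): [K A]
  8. access W: MISS. Cache (old->new): [K A W]
  9. access K: HIT. Cache (old->new): [K A W]
  10. access K: HIT. Cache (old->new): [K A W]
  11. access Y: MISS, evict K. Cache (old->new): [A W Y]
  12. access K: MISS, evict A. Cache (old->new): [W Y K]
  13. access K: HIT. Cache (old->new): [W Y K]
  14. access Y: HIT. Cache (old->new): [W Y K]
  15. access Y: HIT. Cache (old->new): [W Y K]
  16. access T: MISS, evict W. Cache (old->new): [Y K T]
  17. access X: MISS, evict Y. Cache (old->new): [K T X]
  18. access K: HIT. Cache (old->new): [K T X]
  19. access X: HIT. Cache (old->new): [K T X]
Total: 12 hits, 7 misses, 4 evictions

Answer: MMHHHHHMHHMMHHHMMHH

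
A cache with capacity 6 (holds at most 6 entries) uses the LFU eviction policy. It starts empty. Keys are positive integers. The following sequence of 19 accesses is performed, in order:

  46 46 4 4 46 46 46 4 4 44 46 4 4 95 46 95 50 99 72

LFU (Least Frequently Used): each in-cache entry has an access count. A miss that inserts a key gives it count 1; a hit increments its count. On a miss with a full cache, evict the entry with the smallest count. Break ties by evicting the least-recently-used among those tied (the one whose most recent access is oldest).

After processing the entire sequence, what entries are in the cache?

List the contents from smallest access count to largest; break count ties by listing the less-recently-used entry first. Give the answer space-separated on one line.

LFU simulation (capacity=6):
  1. access 46: MISS. Cache: [46(c=1)]
  2. access 46: HIT, count now 2. Cache: [46(c=2)]
  3. access 4: MISS. Cache: [4(c=1) 46(c=2)]
  4. access 4: HIT, count now 2. Cache: [46(c=2) 4(c=2)]
  5. access 46: HIT, count now 3. Cache: [4(c=2) 46(c=3)]
  6. access 46: HIT, count now 4. Cache: [4(c=2) 46(c=4)]
  7. access 46: HIT, count now 5. Cache: [4(c=2) 46(c=5)]
  8. access 4: HIT, count now 3. Cache: [4(c=3) 46(c=5)]
  9. access 4: HIT, count now 4. Cache: [4(c=4) 46(c=5)]
  10. access 44: MISS. Cache: [44(c=1) 4(c=4) 46(c=5)]
  11. access 46: HIT, count now 6. Cache: [44(c=1) 4(c=4) 46(c=6)]
  12. access 4: HIT, count now 5. Cache: [44(c=1) 4(c=5) 46(c=6)]
  13. access 4: HIT, count now 6. Cache: [44(c=1) 46(c=6) 4(c=6)]
  14. access 95: MISS. Cache: [44(c=1) 95(c=1) 46(c=6) 4(c=6)]
  15. access 46: HIT, count now 7. Cache: [44(c=1) 95(c=1) 4(c=6) 46(c=7)]
  16. access 95: HIT, count now 2. Cache: [44(c=1) 95(c=2) 4(c=6) 46(c=7)]
  17. access 50: MISS. Cache: [44(c=1) 50(c=1) 95(c=2) 4(c=6) 46(c=7)]
  18. access 99: MISS. Cache: [44(c=1) 50(c=1) 99(c=1) 95(c=2) 4(c=6) 46(c=7)]
  19. access 72: MISS, evict 44(c=1). Cache: [50(c=1) 99(c=1) 72(c=1) 95(c=2) 4(c=6) 46(c=7)]
Total: 12 hits, 7 misses, 1 evictions

Answer: 50 99 72 95 4 46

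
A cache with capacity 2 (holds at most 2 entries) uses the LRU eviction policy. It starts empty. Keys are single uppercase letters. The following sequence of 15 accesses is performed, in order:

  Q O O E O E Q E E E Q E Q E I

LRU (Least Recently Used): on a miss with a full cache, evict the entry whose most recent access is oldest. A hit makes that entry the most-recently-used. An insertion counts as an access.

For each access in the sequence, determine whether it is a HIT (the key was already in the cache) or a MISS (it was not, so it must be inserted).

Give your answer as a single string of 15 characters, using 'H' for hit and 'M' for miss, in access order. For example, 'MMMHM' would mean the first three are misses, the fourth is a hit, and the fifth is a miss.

LRU simulation (capacity=2):
  1. access Q: MISS. Cache (LRU->MRU): [Q]
  2. access O: MISS. Cache (LRU->MRU): [Q O]
  3. access O: HIT. Cache (LRU->MRU): [Q O]
  4. access E: MISS, evict Q. Cache (LRU->MRU): [O E]
  5. access O: HIT. Cache (LRU->MRU): [E O]
  6. access E: HIT. Cache (LRU->MRU): [O E]
  7. access Q: MISS, evict O. Cache (LRU->MRU): [E Q]
  8. access E: HIT. Cache (LRU->MRU): [Q E]
  9. access E: HIT. Cache (LRU->MRU): [Q E]
  10. access E: HIT. Cache (LRU->MRU): [Q E]
  11. access Q: HIT. Cache (LRU->MRU): [E Q]
  12. access E: HIT. Cache (LRU->MRU): [Q E]
  13. access Q: HIT. Cache (LRU->MRU): [E Q]
  14. access E: HIT. Cache (LRU->MRU): [Q E]
  15. access I: MISS, evict Q. Cache (LRU->MRU): [E I]
Total: 10 hits, 5 misses, 3 evictions

Answer: MMHMHHMHHHHHHHM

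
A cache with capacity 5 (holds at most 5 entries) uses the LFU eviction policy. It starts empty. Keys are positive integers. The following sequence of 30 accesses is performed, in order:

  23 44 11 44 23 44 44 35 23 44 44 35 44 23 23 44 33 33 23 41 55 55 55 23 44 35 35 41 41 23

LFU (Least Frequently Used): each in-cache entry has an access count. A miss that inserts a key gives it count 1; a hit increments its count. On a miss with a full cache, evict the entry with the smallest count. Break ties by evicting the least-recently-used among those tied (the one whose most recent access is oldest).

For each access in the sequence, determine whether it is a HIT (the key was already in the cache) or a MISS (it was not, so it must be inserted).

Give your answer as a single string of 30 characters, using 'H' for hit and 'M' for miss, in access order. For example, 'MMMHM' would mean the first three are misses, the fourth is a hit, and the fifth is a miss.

LFU simulation (capacity=5):
  1. access 23: MISS. Cache: [23(c=1)]
  2. access 44: MISS. Cache: [23(c=1) 44(c=1)]
  3. access 11: MISS. Cache: [23(c=1) 44(c=1) 11(c=1)]
  4. access 44: HIT, count now 2. Cache: [23(c=1) 11(c=1) 44(c=2)]
  5. access 23: HIT, count now 2. Cache: [11(c=1) 44(c=2) 23(c=2)]
  6. access 44: HIT, count now 3. Cache: [11(c=1) 23(c=2) 44(c=3)]
  7. access 44: HIT, count now 4. Cache: [11(c=1) 23(c=2) 44(c=4)]
  8. access 35: MISS. Cache: [11(c=1) 35(c=1) 23(c=2) 44(c=4)]
  9. access 23: HIT, count now 3. Cache: [11(c=1) 35(c=1) 23(c=3) 44(c=4)]
  10. access 44: HIT, count now 5. Cache: [11(c=1) 35(c=1) 23(c=3) 44(c=5)]
  11. access 44: HIT, count now 6. Cache: [11(c=1) 35(c=1) 23(c=3) 44(c=6)]
  12. access 35: HIT, count now 2. Cache: [11(c=1) 35(c=2) 23(c=3) 44(c=6)]
  13. access 44: HIT, count now 7. Cache: [11(c=1) 35(c=2) 23(c=3) 44(c=7)]
  14. access 23: HIT, count now 4. Cache: [11(c=1) 35(c=2) 23(c=4) 44(c=7)]
  15. access 23: HIT, count now 5. Cache: [11(c=1) 35(c=2) 23(c=5) 44(c=7)]
  16. access 44: HIT, count now 8. Cache: [11(c=1) 35(c=2) 23(c=5) 44(c=8)]
  17. access 33: MISS. Cache: [11(c=1) 33(c=1) 35(c=2) 23(c=5) 44(c=8)]
  18. access 33: HIT, count now 2. Cache: [11(c=1) 35(c=2) 33(c=2) 23(c=5) 44(c=8)]
  19. access 23: HIT, count now 6. Cache: [11(c=1) 35(c=2) 33(c=2) 23(c=6) 44(c=8)]
  20. access 41: MISS, evict 11(c=1). Cache: [41(c=1) 35(c=2) 33(c=2) 23(c=6) 44(c=8)]
  21. access 55: MISS, evict 41(c=1). Cache: [55(c=1) 35(c=2) 33(c=2) 23(c=6) 44(c=8)]
  22. access 55: HIT, count now 2. Cache: [35(c=2) 33(c=2) 55(c=2) 23(c=6) 44(c=8)]
  23. access 55: HIT, count now 3. Cache: [35(c=2) 33(c=2) 55(c=3) 23(c=6) 44(c=8)]
  24. access 23: HIT, count now 7. Cache: [35(c=2) 33(c=2) 55(c=3) 23(c=7) 44(c=8)]
  25. access 44: HIT, count now 9. Cache: [35(c=2) 33(c=2) 55(c=3) 23(c=7) 44(c=9)]
  26. access 35: HIT, count now 3. Cache: [33(c=2) 55(c=3) 35(c=3) 23(c=7) 44(c=9)]
  27. access 35: HIT, count now 4. Cache: [33(c=2) 55(c=3) 35(c=4) 23(c=7) 44(c=9)]
  28. access 41: MISS, evict 33(c=2). Cache: [41(c=1) 55(c=3) 35(c=4) 23(c=7) 44(c=9)]
  29. access 41: HIT, count now 2. Cache: [41(c=2) 55(c=3) 35(c=4) 23(c=7) 44(c=9)]
  30. access 23: HIT, count now 8. Cache: [41(c=2) 55(c=3) 35(c=4) 23(c=8) 44(c=9)]
Total: 22 hits, 8 misses, 3 evictions

Answer: MMMHHHHMHHHHHHHHMHHMMHHHHHHMHH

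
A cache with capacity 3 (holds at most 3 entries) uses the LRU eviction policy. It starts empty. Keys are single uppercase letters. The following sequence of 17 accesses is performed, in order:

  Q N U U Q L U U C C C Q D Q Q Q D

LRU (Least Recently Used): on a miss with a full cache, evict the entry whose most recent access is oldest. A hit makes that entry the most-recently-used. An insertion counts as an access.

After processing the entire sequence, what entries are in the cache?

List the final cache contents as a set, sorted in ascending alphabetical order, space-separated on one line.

LRU simulation (capacity=3):
  1. access Q: MISS. Cache (LRU->MRU): [Q]
  2. access N: MISS. Cache (LRU->MRU): [Q N]
  3. access U: MISS. Cache (LRU->MRU): [Q N U]
  4. access U: HIT. Cache (LRU->MRU): [Q N U]
  5. access Q: HIT. Cache (LRU->MRU): [N U Q]
  6. access L: MISS, evict N. Cache (LRU->MRU): [U Q L]
  7. access U: HIT. Cache (LRU->MRU): [Q L U]
  8. access U: HIT. Cache (LRU->MRU): [Q L U]
  9. access C: MISS, evict Q. Cache (LRU->MRU): [L U C]
  10. access C: HIT. Cache (LRU->MRU): [L U C]
  11. access C: HIT. Cache (LRU->MRU): [L U C]
  12. access Q: MISS, evict L. Cache (LRU->MRU): [U C Q]
  13. access D: MISS, evict U. Cache (LRU->MRU): [C Q D]
  14. access Q: HIT. Cache (LRU->MRU): [C D Q]
  15. access Q: HIT. Cache (LRU->MRU): [C D Q]
  16. access Q: HIT. Cache (LRU->MRU): [C D Q]
  17. access D: HIT. Cache (LRU->MRU): [C Q D]
Total: 10 hits, 7 misses, 4 evictions

Answer: C D Q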